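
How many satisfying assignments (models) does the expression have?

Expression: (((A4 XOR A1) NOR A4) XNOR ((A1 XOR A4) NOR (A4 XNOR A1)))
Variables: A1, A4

Satisfying assignments: (0,1), (1,0), (1,1)
Count: 3 out of 4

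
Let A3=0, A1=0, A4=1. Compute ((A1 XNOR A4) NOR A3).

Substituting: ((0 XNOR 1) NOR 0)
= 1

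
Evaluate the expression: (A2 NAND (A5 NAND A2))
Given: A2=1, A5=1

Substituting: (1 NAND (1 NAND 1))
= 1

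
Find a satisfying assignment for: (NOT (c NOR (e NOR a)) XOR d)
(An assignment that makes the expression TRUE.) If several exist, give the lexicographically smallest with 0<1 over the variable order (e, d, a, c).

e=0, d=0, a=0, c=0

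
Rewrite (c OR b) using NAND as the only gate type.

((c NAND c) NAND (b NAND b))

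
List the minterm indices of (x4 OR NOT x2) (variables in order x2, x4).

Σm(0, 1, 3) = (NOT x2 AND NOT x4) OR (NOT x2 AND x4) OR (x2 AND x4)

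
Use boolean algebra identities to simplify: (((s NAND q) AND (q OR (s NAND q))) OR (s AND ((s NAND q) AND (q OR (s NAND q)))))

By absorption (E OR (E AND v) = E) then absorption (E AND (E OR v) = E):
= (s NAND q)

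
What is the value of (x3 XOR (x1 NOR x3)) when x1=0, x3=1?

Substituting: (1 XOR (0 NOR 1))
= 1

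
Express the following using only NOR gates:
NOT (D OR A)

(((D NOR A) NOR (D NOR A)) NOR ((D NOR A) NOR (D NOR A)))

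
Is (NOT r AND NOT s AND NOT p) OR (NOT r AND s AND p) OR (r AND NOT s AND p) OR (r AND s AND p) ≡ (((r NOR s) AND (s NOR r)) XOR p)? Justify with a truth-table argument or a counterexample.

Yes, they are equivalent — the two output columns agree on all 8 assignments:
r | s | p | Expression 1 | Expression 2
---------------------------------------
0 | 0 | 0 | 1 | 1
0 | 0 | 1 | 0 | 0
0 | 1 | 0 | 0 | 0
0 | 1 | 1 | 1 | 1
1 | 0 | 0 | 0 | 0
1 | 0 | 1 | 1 | 1
1 | 1 | 0 | 0 | 0
1 | 1 | 1 | 1 | 1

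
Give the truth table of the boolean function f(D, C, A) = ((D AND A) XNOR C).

D | C | A | Output
------------------
0 | 0 | 0 | 1
0 | 0 | 1 | 1
0 | 1 | 0 | 0
0 | 1 | 1 | 0
1 | 0 | 0 | 1
1 | 0 | 1 | 0
1 | 1 | 0 | 0
1 | 1 | 1 | 1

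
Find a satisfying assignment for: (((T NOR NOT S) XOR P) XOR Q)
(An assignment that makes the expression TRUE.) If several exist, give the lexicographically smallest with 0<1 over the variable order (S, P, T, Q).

S=0, P=0, T=0, Q=1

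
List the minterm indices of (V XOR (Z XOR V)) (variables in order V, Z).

Σm(1, 3) = (NOT V AND Z) OR (V AND Z)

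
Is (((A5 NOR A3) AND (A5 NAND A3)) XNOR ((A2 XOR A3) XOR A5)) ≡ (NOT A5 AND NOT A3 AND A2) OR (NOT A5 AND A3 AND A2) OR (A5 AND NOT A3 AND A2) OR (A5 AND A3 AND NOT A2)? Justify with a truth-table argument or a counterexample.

Yes, they are equivalent — the two output columns agree on all 8 assignments:
A5 | A3 | A2 | Expression 1 | Expression 2
------------------------------------------
0 | 0 | 0 | 0 | 0
0 | 0 | 1 | 1 | 1
0 | 1 | 0 | 0 | 0
0 | 1 | 1 | 1 | 1
1 | 0 | 0 | 0 | 0
1 | 0 | 1 | 1 | 1
1 | 1 | 0 | 1 | 1
1 | 1 | 1 | 0 | 0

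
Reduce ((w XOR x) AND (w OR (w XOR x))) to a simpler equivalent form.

By absorption (E AND (E OR v) = E):
= (w XOR x)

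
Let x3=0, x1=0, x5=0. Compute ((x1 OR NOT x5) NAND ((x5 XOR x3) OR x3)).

Substituting: ((0 OR NOT 0) NAND ((0 XOR 0) OR 0))
= 1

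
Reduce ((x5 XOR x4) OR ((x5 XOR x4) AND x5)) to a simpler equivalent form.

By absorption (E OR (E AND v) = E):
= (x5 XOR x4)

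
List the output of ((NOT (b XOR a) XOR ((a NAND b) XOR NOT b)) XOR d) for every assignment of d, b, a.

d | b | a | Output
------------------
0 | 0 | 0 | 1
0 | 0 | 1 | 0
0 | 1 | 0 | 1
0 | 1 | 1 | 1
1 | 0 | 0 | 0
1 | 0 | 1 | 1
1 | 1 | 0 | 0
1 | 1 | 1 | 0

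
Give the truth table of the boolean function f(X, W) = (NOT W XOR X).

X | W | Output
--------------
0 | 0 | 1
0 | 1 | 0
1 | 0 | 0
1 | 1 | 1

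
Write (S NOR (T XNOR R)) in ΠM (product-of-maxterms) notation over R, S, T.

ΠM(0, 2, 3, 5, 6, 7) = (R OR S OR T) AND (R OR NOT S OR T) AND (R OR NOT S OR NOT T) AND (NOT R OR S OR NOT T) AND (NOT R OR NOT S OR T) AND (NOT R OR NOT S OR NOT T)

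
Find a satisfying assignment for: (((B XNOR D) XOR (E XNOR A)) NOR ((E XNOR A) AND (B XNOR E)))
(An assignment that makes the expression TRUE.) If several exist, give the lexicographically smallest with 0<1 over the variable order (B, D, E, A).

B=0, D=0, E=1, A=1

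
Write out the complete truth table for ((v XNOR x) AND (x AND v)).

v | x | Output
--------------
0 | 0 | 0
0 | 1 | 0
1 | 0 | 0
1 | 1 | 1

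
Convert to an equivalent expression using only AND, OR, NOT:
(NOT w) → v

w OR v
(Implication elimination: A → B = NOT A OR B)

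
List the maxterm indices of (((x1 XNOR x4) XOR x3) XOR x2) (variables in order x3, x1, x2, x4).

ΠM(1, 2, 4, 7, 8, 11, 13, 14) = (x3 OR x1 OR x2 OR NOT x4) AND (x3 OR x1 OR NOT x2 OR x4) AND (x3 OR NOT x1 OR x2 OR x4) AND (x3 OR NOT x1 OR NOT x2 OR NOT x4) AND (NOT x3 OR x1 OR x2 OR x4) AND (NOT x3 OR x1 OR NOT x2 OR NOT x4) AND (NOT x3 OR NOT x1 OR x2 OR NOT x4) AND (NOT x3 OR NOT x1 OR NOT x2 OR x4)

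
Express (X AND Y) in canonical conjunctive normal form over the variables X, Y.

(X OR Y) AND (X OR NOT Y) AND (NOT X OR Y)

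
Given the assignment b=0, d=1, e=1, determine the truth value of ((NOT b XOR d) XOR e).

Substituting: ((NOT 0 XOR 1) XOR 1)
= 1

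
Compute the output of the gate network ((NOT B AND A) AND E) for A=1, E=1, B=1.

Substituting: ((NOT 1 AND 1) AND 1)
= 0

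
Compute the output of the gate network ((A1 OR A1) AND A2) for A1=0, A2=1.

Substituting: ((0 OR 0) AND 1)
= 0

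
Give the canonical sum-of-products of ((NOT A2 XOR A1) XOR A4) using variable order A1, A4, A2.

Σm(0, 3, 5, 6) = (NOT A1 AND NOT A4 AND NOT A2) OR (NOT A1 AND A4 AND A2) OR (A1 AND NOT A4 AND A2) OR (A1 AND A4 AND NOT A2)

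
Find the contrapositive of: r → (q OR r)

Contrapositive: NOT (q OR r) → NOT r
Note: A statement and its contrapositive are logically equivalent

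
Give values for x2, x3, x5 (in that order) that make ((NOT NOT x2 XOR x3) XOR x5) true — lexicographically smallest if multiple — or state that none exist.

x2=0, x3=0, x5=1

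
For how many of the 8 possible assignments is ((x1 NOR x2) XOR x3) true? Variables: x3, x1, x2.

Satisfying assignments: (0,0,0), (1,0,1), (1,1,0), (1,1,1)
Count: 4 out of 8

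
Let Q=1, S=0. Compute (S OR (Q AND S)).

Substituting: (0 OR (1 AND 0))
= 0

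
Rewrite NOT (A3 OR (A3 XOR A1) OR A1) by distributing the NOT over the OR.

NOT A3 AND NOT (A3 XOR A1) AND NOT A1
De Morgan's: NOT(OR of terms) = AND of negations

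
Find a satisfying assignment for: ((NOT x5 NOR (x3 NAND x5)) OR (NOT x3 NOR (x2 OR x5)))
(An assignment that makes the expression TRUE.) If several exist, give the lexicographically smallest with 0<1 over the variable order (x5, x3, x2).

x5=0, x3=1, x2=0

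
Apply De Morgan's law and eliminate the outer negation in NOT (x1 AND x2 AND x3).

NOT x1 OR NOT x2 OR NOT x3
De Morgan's: NOT(AND of terms) = OR of negations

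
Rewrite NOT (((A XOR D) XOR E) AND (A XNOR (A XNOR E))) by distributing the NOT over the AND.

NOT ((A XOR D) XOR E) OR NOT (A XNOR (A XNOR E))
De Morgan's: NOT(AND of terms) = OR of negations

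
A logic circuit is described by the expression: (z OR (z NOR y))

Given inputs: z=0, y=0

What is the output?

Substituting: (0 OR (0 NOR 0))
= 1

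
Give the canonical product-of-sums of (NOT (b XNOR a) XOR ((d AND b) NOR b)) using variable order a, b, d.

ΠM(4, 5, 6, 7) = (NOT a OR b OR d) AND (NOT a OR b OR NOT d) AND (NOT a OR NOT b OR d) AND (NOT a OR NOT b OR NOT d)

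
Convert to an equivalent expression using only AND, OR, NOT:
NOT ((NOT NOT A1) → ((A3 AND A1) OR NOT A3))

(NOT NOT A1) AND NOT ((A3 AND A1) OR NOT A3)
(Negated implication: NOT(A → B) = A AND NOT B)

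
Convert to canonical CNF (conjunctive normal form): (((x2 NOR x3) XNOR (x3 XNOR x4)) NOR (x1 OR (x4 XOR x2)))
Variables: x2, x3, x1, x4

(x2 OR x3 OR x1 OR x4) AND (x2 OR x3 OR x1 OR NOT x4) AND (x2 OR x3 OR NOT x1 OR x4) AND (x2 OR x3 OR NOT x1 OR NOT x4) AND (x2 OR NOT x3 OR x1 OR x4) AND (x2 OR NOT x3 OR x1 OR NOT x4) AND (x2 OR NOT x3 OR NOT x1 OR x4) AND (x2 OR NOT x3 OR NOT x1 OR NOT x4) AND (NOT x2 OR x3 OR x1 OR x4) AND (NOT x2 OR x3 OR x1 OR NOT x4) AND (NOT x2 OR x3 OR NOT x1 OR x4) AND (NOT x2 OR x3 OR NOT x1 OR NOT x4) AND (NOT x2 OR NOT x3 OR x1 OR x4) AND (NOT x2 OR NOT x3 OR NOT x1 OR x4) AND (NOT x2 OR NOT x3 OR NOT x1 OR NOT x4)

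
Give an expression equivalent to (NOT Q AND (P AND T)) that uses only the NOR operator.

(((Q NOR Q) NOR (Q NOR Q)) NOR (((P NOR P) NOR (T NOR T)) NOR ((P NOR P) NOR (T NOR T))))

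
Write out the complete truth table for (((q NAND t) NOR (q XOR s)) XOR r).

t | q | r | s | Output
----------------------
0 | 0 | 0 | 0 | 0
0 | 0 | 0 | 1 | 0
0 | 0 | 1 | 0 | 1
0 | 0 | 1 | 1 | 1
0 | 1 | 0 | 0 | 0
0 | 1 | 0 | 1 | 0
0 | 1 | 1 | 0 | 1
0 | 1 | 1 | 1 | 1
1 | 0 | 0 | 0 | 0
1 | 0 | 0 | 1 | 0
1 | 0 | 1 | 0 | 1
1 | 0 | 1 | 1 | 1
1 | 1 | 0 | 0 | 0
1 | 1 | 0 | 1 | 1
1 | 1 | 1 | 0 | 1
1 | 1 | 1 | 1 | 0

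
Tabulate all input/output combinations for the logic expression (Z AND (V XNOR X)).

Z | X | V | Output
------------------
0 | 0 | 0 | 0
0 | 0 | 1 | 0
0 | 1 | 0 | 0
0 | 1 | 1 | 0
1 | 0 | 0 | 1
1 | 0 | 1 | 0
1 | 1 | 0 | 0
1 | 1 | 1 | 1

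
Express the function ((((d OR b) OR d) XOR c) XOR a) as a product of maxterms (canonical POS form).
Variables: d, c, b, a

ΠM(0, 3, 5, 6, 9, 11, 12, 14) = (d OR c OR b OR a) AND (d OR c OR NOT b OR NOT a) AND (d OR NOT c OR b OR NOT a) AND (d OR NOT c OR NOT b OR a) AND (NOT d OR c OR b OR NOT a) AND (NOT d OR c OR NOT b OR NOT a) AND (NOT d OR NOT c OR b OR a) AND (NOT d OR NOT c OR NOT b OR a)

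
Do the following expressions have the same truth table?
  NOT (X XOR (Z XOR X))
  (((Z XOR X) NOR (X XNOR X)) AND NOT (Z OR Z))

No. Counterexample: with X=0, Z=0, Expression 1 = 1 but Expression 2 = 0.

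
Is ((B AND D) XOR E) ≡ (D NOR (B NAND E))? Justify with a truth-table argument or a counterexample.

No. Counterexample: with D=0, B=0, E=1, Expression 1 = 1 but Expression 2 = 0.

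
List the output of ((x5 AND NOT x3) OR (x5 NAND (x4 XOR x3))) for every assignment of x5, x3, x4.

x5 | x3 | x4 | Output
---------------------
0 | 0 | 0 | 1
0 | 0 | 1 | 1
0 | 1 | 0 | 1
0 | 1 | 1 | 1
1 | 0 | 0 | 1
1 | 0 | 1 | 1
1 | 1 | 0 | 0
1 | 1 | 1 | 1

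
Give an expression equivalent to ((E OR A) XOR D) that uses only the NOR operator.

((((((E NOR A) NOR (E NOR A)) NOR D) NOR (((E NOR A) NOR (E NOR A)) NOR D)) NOR ((((E NOR A) NOR (E NOR A)) NOR D) NOR (((E NOR A) NOR (E NOR A)) NOR D))) NOR ((((((E NOR A) NOR (E NOR A)) NOR ((E NOR A) NOR (E NOR A))) NOR (D NOR D)) NOR ((((E NOR A) NOR (E NOR A)) NOR ((E NOR A) NOR (E NOR A))) NOR (D NOR D))) NOR (((((E NOR A) NOR (E NOR A)) NOR ((E NOR A) NOR (E NOR A))) NOR (D NOR D)) NOR ((((E NOR A) NOR (E NOR A)) NOR ((E NOR A) NOR (E NOR A))) NOR (D NOR D)))))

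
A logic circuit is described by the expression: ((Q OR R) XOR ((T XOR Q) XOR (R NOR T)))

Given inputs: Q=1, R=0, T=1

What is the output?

Substituting: ((1 OR 0) XOR ((1 XOR 1) XOR (0 NOR 1)))
= 1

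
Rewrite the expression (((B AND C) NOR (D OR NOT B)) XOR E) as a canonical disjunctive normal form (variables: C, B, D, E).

(NOT C AND NOT B AND NOT D AND E) OR (NOT C AND NOT B AND D AND E) OR (NOT C AND B AND NOT D AND NOT E) OR (NOT C AND B AND D AND E) OR (C AND NOT B AND NOT D AND E) OR (C AND NOT B AND D AND E) OR (C AND B AND NOT D AND E) OR (C AND B AND D AND E)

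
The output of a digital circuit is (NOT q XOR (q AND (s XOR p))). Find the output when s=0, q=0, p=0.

Substituting: (NOT 0 XOR (0 AND (0 XOR 0)))
= 1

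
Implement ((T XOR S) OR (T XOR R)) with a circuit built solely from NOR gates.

((((((T NOR S) NOR (T NOR S)) NOR ((T NOR S) NOR (T NOR S))) NOR ((((T NOR T) NOR (S NOR S)) NOR ((T NOR T) NOR (S NOR S))) NOR (((T NOR T) NOR (S NOR S)) NOR ((T NOR T) NOR (S NOR S))))) NOR ((((T NOR R) NOR (T NOR R)) NOR ((T NOR R) NOR (T NOR R))) NOR ((((T NOR T) NOR (R NOR R)) NOR ((T NOR T) NOR (R NOR R))) NOR (((T NOR T) NOR (R NOR R)) NOR ((T NOR T) NOR (R NOR R)))))) NOR (((((T NOR S) NOR (T NOR S)) NOR ((T NOR S) NOR (T NOR S))) NOR ((((T NOR T) NOR (S NOR S)) NOR ((T NOR T) NOR (S NOR S))) NOR (((T NOR T) NOR (S NOR S)) NOR ((T NOR T) NOR (S NOR S))))) NOR ((((T NOR R) NOR (T NOR R)) NOR ((T NOR R) NOR (T NOR R))) NOR ((((T NOR T) NOR (R NOR R)) NOR ((T NOR T) NOR (R NOR R))) NOR (((T NOR T) NOR (R NOR R)) NOR ((T NOR T) NOR (R NOR R)))))))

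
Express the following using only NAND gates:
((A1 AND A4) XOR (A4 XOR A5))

((((A1 NAND A4) NAND (A1 NAND A4)) NAND (((A1 NAND A4) NAND (A1 NAND A4)) NAND ((A4 NAND (A4 NAND A5)) NAND (A5 NAND (A4 NAND A5))))) NAND (((A4 NAND (A4 NAND A5)) NAND (A5 NAND (A4 NAND A5))) NAND (((A1 NAND A4) NAND (A1 NAND A4)) NAND ((A4 NAND (A4 NAND A5)) NAND (A5 NAND (A4 NAND A5))))))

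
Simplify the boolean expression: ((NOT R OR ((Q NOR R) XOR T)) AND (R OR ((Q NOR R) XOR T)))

By distribution ((E OR v) AND (E OR NOT v) = E):
= ((Q NOR R) XOR T)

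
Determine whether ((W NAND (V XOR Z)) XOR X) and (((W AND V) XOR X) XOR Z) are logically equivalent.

No. Counterexample: with W=0, V=0, X=0, Z=0, Expression 1 = 1 but Expression 2 = 0.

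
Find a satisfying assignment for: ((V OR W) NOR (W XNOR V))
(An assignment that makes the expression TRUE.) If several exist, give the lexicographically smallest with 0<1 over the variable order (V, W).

UNSATISFIABLE - no assignment makes this expression true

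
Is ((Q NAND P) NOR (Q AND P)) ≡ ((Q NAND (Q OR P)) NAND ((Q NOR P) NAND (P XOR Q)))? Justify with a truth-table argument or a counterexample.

No. Counterexample: with Q=1, P=0, Expression 1 = 0 but Expression 2 = 1.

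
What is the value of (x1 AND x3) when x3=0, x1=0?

Substituting: (0 AND 0)
= 0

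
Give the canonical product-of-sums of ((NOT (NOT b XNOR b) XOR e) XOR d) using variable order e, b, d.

ΠM(1, 3, 4, 6) = (e OR b OR NOT d) AND (e OR NOT b OR NOT d) AND (NOT e OR b OR d) AND (NOT e OR NOT b OR d)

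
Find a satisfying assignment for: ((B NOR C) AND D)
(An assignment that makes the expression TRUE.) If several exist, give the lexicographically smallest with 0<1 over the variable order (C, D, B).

C=0, D=1, B=0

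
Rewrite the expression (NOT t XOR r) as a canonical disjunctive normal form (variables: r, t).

(NOT r AND NOT t) OR (r AND t)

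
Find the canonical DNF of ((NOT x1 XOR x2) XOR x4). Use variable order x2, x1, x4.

(NOT x2 AND NOT x1 AND NOT x4) OR (NOT x2 AND x1 AND x4) OR (x2 AND NOT x1 AND x4) OR (x2 AND x1 AND NOT x4)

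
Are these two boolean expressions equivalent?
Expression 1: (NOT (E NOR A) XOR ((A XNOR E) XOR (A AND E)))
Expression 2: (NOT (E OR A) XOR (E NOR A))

No. Counterexample: with E=0, A=0, Expression 1 = 1 but Expression 2 = 0.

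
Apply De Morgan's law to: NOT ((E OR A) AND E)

NOT (E OR A) OR NOT E
De Morgan's: NOT(AND of terms) = OR of negations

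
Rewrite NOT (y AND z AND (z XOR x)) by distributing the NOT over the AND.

NOT y OR NOT z OR NOT (z XOR x)
De Morgan's: NOT(AND of terms) = OR of negations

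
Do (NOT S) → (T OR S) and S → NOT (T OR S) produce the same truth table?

No, Inverse is not equivalent to original (counterexample: T=0, S=0)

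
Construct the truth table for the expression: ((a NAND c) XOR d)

c | a | d | Output
------------------
0 | 0 | 0 | 1
0 | 0 | 1 | 0
0 | 1 | 0 | 1
0 | 1 | 1 | 0
1 | 0 | 0 | 1
1 | 0 | 1 | 0
1 | 1 | 0 | 0
1 | 1 | 1 | 1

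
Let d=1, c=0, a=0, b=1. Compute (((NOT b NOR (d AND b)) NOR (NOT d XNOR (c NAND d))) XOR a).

Substituting: (((NOT 1 NOR (1 AND 1)) NOR (NOT 1 XNOR (0 NAND 1))) XOR 0)
= 1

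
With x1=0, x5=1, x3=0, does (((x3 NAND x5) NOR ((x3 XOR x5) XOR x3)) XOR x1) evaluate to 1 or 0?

Substituting: (((0 NAND 1) NOR ((0 XOR 1) XOR 0)) XOR 0)
= 0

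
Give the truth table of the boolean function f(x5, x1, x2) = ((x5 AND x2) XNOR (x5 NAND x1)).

x5 | x1 | x2 | Output
---------------------
0 | 0 | 0 | 0
0 | 0 | 1 | 0
0 | 1 | 0 | 0
0 | 1 | 1 | 0
1 | 0 | 0 | 0
1 | 0 | 1 | 1
1 | 1 | 0 | 1
1 | 1 | 1 | 0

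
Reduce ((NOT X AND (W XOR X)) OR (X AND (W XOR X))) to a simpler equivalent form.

By distribution ((E AND v) OR (E AND NOT v) = E):
= (W XOR X)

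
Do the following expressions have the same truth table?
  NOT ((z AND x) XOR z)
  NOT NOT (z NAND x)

No. Counterexample: with x=0, z=1, Expression 1 = 0 but Expression 2 = 1.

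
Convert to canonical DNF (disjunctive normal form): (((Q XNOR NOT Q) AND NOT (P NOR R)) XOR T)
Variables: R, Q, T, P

(NOT R AND NOT Q AND T AND NOT P) OR (NOT R AND NOT Q AND T AND P) OR (NOT R AND Q AND T AND NOT P) OR (NOT R AND Q AND T AND P) OR (R AND NOT Q AND T AND NOT P) OR (R AND NOT Q AND T AND P) OR (R AND Q AND T AND NOT P) OR (R AND Q AND T AND P)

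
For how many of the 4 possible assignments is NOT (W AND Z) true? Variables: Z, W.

Satisfying assignments: (0,0), (0,1), (1,0)
Count: 3 out of 4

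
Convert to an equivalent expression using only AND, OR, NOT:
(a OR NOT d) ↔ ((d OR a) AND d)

((a OR NOT d) AND ((d OR a) AND d)) OR (NOT (a OR NOT d) AND NOT ((d OR a) AND d))
(Biconditional = both true or both false)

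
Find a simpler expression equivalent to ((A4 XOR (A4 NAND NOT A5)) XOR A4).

By XOR self-cancellation ((E XOR v) XOR v = E):
= (A4 NAND NOT A5)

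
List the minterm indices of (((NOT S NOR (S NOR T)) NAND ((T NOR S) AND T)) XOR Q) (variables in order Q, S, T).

Σm(0, 1, 2, 3) = (NOT Q AND NOT S AND NOT T) OR (NOT Q AND NOT S AND T) OR (NOT Q AND S AND NOT T) OR (NOT Q AND S AND T)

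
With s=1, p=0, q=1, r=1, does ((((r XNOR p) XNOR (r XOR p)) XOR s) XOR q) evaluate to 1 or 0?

Substituting: ((((1 XNOR 0) XNOR (1 XOR 0)) XOR 1) XOR 1)
= 0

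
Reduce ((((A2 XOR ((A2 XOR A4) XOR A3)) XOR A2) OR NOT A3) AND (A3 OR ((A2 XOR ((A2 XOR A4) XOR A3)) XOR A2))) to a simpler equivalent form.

By distribution ((E OR v) AND (E OR NOT v) = E) then XOR self-cancellation ((E XOR v) XOR v = E):
= ((A2 XOR A4) XOR A3)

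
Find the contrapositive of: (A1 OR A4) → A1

Contrapositive: NOT A1 → NOT (A1 OR A4)
Note: A statement and its contrapositive are logically equivalent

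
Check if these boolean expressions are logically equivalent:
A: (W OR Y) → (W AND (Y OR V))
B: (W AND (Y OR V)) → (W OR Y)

No, Converse is not equivalent to original (counterexample: W=0, V=0, Y=1)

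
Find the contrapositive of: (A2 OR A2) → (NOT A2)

Contrapositive: A2 → NOT (A2 OR A2)
Note: A statement and its contrapositive are logically equivalent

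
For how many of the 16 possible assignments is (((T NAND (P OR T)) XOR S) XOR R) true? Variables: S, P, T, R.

Satisfying assignments: (0,0,0,0), (0,0,1,1), (0,1,0,0), (0,1,1,1), (1,0,0,1), (1,0,1,0), (1,1,0,1), (1,1,1,0)
Count: 8 out of 16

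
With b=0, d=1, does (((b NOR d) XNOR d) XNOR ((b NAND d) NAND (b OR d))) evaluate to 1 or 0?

Substituting: (((0 NOR 1) XNOR 1) XNOR ((0 NAND 1) NAND (0 OR 1)))
= 1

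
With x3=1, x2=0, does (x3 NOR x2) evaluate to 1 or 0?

Substituting: (1 NOR 0)
= 0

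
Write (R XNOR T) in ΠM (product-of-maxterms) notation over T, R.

ΠM(1, 2) = (T OR NOT R) AND (NOT T OR R)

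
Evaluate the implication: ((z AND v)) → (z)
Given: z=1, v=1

Antecedent ((z AND v)) = 1; consequent (z) = 1.
1 → 1 = 1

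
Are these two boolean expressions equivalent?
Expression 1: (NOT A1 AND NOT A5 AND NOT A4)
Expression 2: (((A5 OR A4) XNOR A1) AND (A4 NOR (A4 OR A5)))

Yes, they are equivalent — the two output columns agree on all 8 assignments:
A1 | A5 | A4 | Expression 1 | Expression 2
------------------------------------------
0 | 0 | 0 | 1 | 1
0 | 0 | 1 | 0 | 0
0 | 1 | 0 | 0 | 0
0 | 1 | 1 | 0 | 0
1 | 0 | 0 | 0 | 0
1 | 0 | 1 | 0 | 0
1 | 1 | 0 | 0 | 0
1 | 1 | 1 | 0 | 0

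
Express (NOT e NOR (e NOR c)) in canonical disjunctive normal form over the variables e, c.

(e AND NOT c) OR (e AND c)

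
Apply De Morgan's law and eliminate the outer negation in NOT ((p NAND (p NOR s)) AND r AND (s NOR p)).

NOT (p NAND (p NOR s)) OR NOT r OR NOT (s NOR p)
De Morgan's: NOT(AND of terms) = OR of negations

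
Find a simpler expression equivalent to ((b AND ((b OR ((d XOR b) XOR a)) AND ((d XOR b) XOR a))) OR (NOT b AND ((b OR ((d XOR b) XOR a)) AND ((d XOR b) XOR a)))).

By distribution ((E AND v) OR (E AND NOT v) = E) then absorption (E AND (E OR v) = E):
= ((d XOR b) XOR a)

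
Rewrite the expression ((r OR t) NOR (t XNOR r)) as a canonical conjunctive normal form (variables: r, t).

(r OR t) AND (r OR NOT t) AND (NOT r OR t) AND (NOT r OR NOT t)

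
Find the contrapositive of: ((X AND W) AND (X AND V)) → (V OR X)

Contrapositive: NOT (V OR X) → NOT ((X AND W) AND (X AND V))
Note: A statement and its contrapositive are logically equivalent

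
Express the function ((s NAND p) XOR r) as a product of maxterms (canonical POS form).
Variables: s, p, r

ΠM(1, 3, 5, 6) = (s OR p OR NOT r) AND (s OR NOT p OR NOT r) AND (NOT s OR p OR NOT r) AND (NOT s OR NOT p OR r)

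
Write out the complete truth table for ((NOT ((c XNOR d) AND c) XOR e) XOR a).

e | a | c | d | Output
----------------------
0 | 0 | 0 | 0 | 1
0 | 0 | 0 | 1 | 1
0 | 0 | 1 | 0 | 1
0 | 0 | 1 | 1 | 0
0 | 1 | 0 | 0 | 0
0 | 1 | 0 | 1 | 0
0 | 1 | 1 | 0 | 0
0 | 1 | 1 | 1 | 1
1 | 0 | 0 | 0 | 0
1 | 0 | 0 | 1 | 0
1 | 0 | 1 | 0 | 0
1 | 0 | 1 | 1 | 1
1 | 1 | 0 | 0 | 1
1 | 1 | 0 | 1 | 1
1 | 1 | 1 | 0 | 1
1 | 1 | 1 | 1 | 0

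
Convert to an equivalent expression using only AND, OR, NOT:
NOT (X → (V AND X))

X AND NOT (V AND X)
(Negated implication: NOT(A → B) = A AND NOT B)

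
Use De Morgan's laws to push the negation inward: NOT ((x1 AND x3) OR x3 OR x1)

NOT (x1 AND x3) AND NOT x3 AND NOT x1
De Morgan's: NOT(OR of terms) = AND of negations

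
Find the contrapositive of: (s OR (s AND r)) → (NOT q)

Contrapositive: q → NOT (s OR (s AND r))
Note: A statement and its contrapositive are logically equivalent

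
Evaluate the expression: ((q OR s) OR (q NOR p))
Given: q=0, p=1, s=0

Substituting: ((0 OR 0) OR (0 NOR 1))
= 0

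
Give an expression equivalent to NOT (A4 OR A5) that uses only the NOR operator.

(((A4 NOR A5) NOR (A4 NOR A5)) NOR ((A4 NOR A5) NOR (A4 NOR A5)))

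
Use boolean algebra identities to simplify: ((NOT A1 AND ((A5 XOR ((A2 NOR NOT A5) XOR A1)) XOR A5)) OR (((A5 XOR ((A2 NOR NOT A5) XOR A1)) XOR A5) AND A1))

By distribution ((E AND v) OR (E AND NOT v) = E) then XOR self-cancellation ((E XOR v) XOR v = E):
= ((A2 NOR NOT A5) XOR A1)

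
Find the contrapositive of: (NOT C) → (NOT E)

Contrapositive: E → C
Note: A statement and its contrapositive are logically equivalent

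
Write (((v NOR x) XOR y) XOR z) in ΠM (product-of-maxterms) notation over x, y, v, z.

ΠM(1, 2, 4, 7, 8, 10, 13, 15) = (x OR y OR v OR NOT z) AND (x OR y OR NOT v OR z) AND (x OR NOT y OR v OR z) AND (x OR NOT y OR NOT v OR NOT z) AND (NOT x OR y OR v OR z) AND (NOT x OR y OR NOT v OR z) AND (NOT x OR NOT y OR v OR NOT z) AND (NOT x OR NOT y OR NOT v OR NOT z)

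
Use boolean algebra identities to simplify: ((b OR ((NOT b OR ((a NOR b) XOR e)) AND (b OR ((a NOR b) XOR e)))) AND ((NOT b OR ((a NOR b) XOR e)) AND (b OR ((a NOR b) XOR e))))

By absorption (E AND (E OR v) = E) then distribution ((E OR v) AND (E OR NOT v) = E):
= ((a NOR b) XOR e)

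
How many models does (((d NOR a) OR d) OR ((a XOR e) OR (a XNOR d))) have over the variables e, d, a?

Satisfying assignments: (0,0,0), (0,0,1), (0,1,0), (0,1,1), (1,0,0), (1,1,0), (1,1,1)
Count: 7 out of 8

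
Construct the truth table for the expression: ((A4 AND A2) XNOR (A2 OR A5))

A5 | A4 | A2 | Output
---------------------
0 | 0 | 0 | 1
0 | 0 | 1 | 0
0 | 1 | 0 | 1
0 | 1 | 1 | 1
1 | 0 | 0 | 0
1 | 0 | 1 | 0
1 | 1 | 0 | 0
1 | 1 | 1 | 1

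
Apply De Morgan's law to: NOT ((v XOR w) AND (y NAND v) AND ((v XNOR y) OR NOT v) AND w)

NOT (v XOR w) OR NOT (y NAND v) OR NOT ((v XNOR y) OR NOT v) OR NOT w
De Morgan's: NOT(AND of terms) = OR of negations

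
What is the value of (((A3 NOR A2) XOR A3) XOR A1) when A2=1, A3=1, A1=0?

Substituting: (((1 NOR 1) XOR 1) XOR 0)
= 1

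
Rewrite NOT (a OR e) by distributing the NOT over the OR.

NOT a AND NOT e
De Morgan's: NOT(OR of terms) = AND of negations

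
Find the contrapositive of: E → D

Contrapositive: NOT D → NOT E
Note: A statement and its contrapositive are logically equivalent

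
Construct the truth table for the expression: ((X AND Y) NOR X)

X | Y | Output
--------------
0 | 0 | 1
0 | 1 | 1
1 | 0 | 0
1 | 1 | 0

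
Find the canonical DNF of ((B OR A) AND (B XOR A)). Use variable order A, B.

(NOT A AND B) OR (A AND NOT B)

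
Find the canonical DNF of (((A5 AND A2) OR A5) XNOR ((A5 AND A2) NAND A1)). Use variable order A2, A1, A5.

(NOT A2 AND NOT A1 AND A5) OR (NOT A2 AND A1 AND A5) OR (A2 AND NOT A1 AND A5)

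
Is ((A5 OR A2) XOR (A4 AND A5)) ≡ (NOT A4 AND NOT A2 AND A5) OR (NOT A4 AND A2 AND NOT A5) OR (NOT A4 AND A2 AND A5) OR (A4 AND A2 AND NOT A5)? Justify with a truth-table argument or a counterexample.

Yes, they are equivalent — the two output columns agree on all 8 assignments:
A4 | A2 | A5 | Expression 1 | Expression 2
------------------------------------------
0 | 0 | 0 | 0 | 0
0 | 0 | 1 | 1 | 1
0 | 1 | 0 | 1 | 1
0 | 1 | 1 | 1 | 1
1 | 0 | 0 | 0 | 0
1 | 0 | 1 | 0 | 0
1 | 1 | 0 | 1 | 1
1 | 1 | 1 | 0 | 0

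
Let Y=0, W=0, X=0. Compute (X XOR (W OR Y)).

Substituting: (0 XOR (0 OR 0))
= 0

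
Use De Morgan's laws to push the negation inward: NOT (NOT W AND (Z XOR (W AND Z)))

W OR NOT (Z XOR (W AND Z))
De Morgan's: NOT(AND of terms) = OR of negations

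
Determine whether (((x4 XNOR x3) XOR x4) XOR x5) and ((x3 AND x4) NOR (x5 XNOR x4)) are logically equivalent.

No. Counterexample: with x4=0, x3=0, x5=0, Expression 1 = 1 but Expression 2 = 0.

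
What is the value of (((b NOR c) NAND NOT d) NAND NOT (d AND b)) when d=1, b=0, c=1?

Substituting: (((0 NOR 1) NAND NOT 1) NAND NOT (1 AND 0))
= 0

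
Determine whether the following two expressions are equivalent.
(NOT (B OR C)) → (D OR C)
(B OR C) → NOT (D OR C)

No, Inverse is not equivalent to original (counterexample: D=0, C=0, B=0)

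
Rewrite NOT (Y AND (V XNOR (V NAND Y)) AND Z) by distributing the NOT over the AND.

NOT Y OR NOT (V XNOR (V NAND Y)) OR NOT Z
De Morgan's: NOT(AND of terms) = OR of negations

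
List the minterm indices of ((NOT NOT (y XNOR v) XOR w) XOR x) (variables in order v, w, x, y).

Σm(0, 3, 5, 6, 9, 10, 12, 15) = (NOT v AND NOT w AND NOT x AND NOT y) OR (NOT v AND NOT w AND x AND y) OR (NOT v AND w AND NOT x AND y) OR (NOT v AND w AND x AND NOT y) OR (v AND NOT w AND NOT x AND y) OR (v AND NOT w AND x AND NOT y) OR (v AND w AND NOT x AND NOT y) OR (v AND w AND x AND y)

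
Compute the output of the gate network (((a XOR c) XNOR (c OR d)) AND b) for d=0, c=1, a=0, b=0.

Substituting: (((0 XOR 1) XNOR (1 OR 0)) AND 0)
= 0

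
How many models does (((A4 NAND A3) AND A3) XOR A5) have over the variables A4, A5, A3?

Satisfying assignments: (0,0,1), (0,1,0), (1,1,0), (1,1,1)
Count: 4 out of 8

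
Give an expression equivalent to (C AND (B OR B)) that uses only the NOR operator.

((C NOR C) NOR (((B NOR B) NOR (B NOR B)) NOR ((B NOR B) NOR (B NOR B))))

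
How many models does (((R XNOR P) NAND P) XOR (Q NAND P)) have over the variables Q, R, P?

Satisfying assignments: (0,1,1), (1,0,1)
Count: 2 out of 8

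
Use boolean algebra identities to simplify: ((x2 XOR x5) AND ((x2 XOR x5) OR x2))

By absorption (E AND (E OR v) = E):
= (x2 XOR x5)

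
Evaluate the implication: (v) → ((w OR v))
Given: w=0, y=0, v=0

Antecedent (v) = 0; consequent ((w OR v)) = 0.
0 → 0 = 1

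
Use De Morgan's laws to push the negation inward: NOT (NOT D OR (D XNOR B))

D AND NOT (D XNOR B)
De Morgan's: NOT(OR of terms) = AND of negations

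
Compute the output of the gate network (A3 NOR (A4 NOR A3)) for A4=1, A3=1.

Substituting: (1 NOR (1 NOR 1))
= 0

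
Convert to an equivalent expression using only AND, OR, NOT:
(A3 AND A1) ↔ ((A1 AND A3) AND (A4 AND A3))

((A3 AND A1) AND ((A1 AND A3) AND (A4 AND A3))) OR (NOT (A3 AND A1) AND NOT ((A1 AND A3) AND (A4 AND A3)))
(Biconditional = both true or both false)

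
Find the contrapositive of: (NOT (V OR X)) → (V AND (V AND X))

Contrapositive: NOT (V AND (V AND X)) → (V OR X)
Note: A statement and its contrapositive are logically equivalent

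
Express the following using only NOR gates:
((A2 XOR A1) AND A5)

((((((A2 NOR A1) NOR (A2 NOR A1)) NOR ((A2 NOR A1) NOR (A2 NOR A1))) NOR ((((A2 NOR A2) NOR (A1 NOR A1)) NOR ((A2 NOR A2) NOR (A1 NOR A1))) NOR (((A2 NOR A2) NOR (A1 NOR A1)) NOR ((A2 NOR A2) NOR (A1 NOR A1))))) NOR ((((A2 NOR A1) NOR (A2 NOR A1)) NOR ((A2 NOR A1) NOR (A2 NOR A1))) NOR ((((A2 NOR A2) NOR (A1 NOR A1)) NOR ((A2 NOR A2) NOR (A1 NOR A1))) NOR (((A2 NOR A2) NOR (A1 NOR A1)) NOR ((A2 NOR A2) NOR (A1 NOR A1)))))) NOR (A5 NOR A5))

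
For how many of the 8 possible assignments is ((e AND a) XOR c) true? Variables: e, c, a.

Satisfying assignments: (0,1,0), (0,1,1), (1,0,1), (1,1,0)
Count: 4 out of 8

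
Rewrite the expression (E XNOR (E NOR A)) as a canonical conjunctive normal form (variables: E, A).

(E OR A) AND (NOT E OR A) AND (NOT E OR NOT A)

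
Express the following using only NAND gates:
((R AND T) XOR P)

((((R NAND T) NAND (R NAND T)) NAND (((R NAND T) NAND (R NAND T)) NAND P)) NAND (P NAND (((R NAND T) NAND (R NAND T)) NAND P)))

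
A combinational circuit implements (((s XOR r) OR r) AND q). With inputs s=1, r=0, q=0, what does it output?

Substituting: (((1 XOR 0) OR 0) AND 0)
= 0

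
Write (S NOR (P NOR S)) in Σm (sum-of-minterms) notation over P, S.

Σm(2) = (P AND NOT S)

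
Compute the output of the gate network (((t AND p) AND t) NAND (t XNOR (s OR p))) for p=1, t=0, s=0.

Substituting: (((0 AND 1) AND 0) NAND (0 XNOR (0 OR 1)))
= 1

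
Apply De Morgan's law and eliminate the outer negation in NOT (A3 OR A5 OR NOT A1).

NOT A3 AND NOT A5 AND A1
De Morgan's: NOT(OR of terms) = AND of negations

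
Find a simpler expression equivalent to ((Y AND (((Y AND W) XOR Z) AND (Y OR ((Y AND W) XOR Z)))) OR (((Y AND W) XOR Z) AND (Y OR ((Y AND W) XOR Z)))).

By absorption (E OR (E AND v) = E) then absorption (E AND (E OR v) = E):
= ((Y AND W) XOR Z)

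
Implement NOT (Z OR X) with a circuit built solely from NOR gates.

(((Z NOR X) NOR (Z NOR X)) NOR ((Z NOR X) NOR (Z NOR X)))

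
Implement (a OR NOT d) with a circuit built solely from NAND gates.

((a NAND a) NAND ((d NAND d) NAND (d NAND d)))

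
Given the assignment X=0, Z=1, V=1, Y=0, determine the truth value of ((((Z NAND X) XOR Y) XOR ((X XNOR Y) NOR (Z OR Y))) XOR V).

Substituting: ((((1 NAND 0) XOR 0) XOR ((0 XNOR 0) NOR (1 OR 0))) XOR 1)
= 0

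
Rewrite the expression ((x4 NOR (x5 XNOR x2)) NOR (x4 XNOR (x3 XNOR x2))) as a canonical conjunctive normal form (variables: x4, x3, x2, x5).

(x4 OR x3 OR x2 OR NOT x5) AND (x4 OR x3 OR NOT x2 OR x5) AND (x4 OR x3 OR NOT x2 OR NOT x5) AND (x4 OR NOT x3 OR x2 OR x5) AND (x4 OR NOT x3 OR x2 OR NOT x5) AND (x4 OR NOT x3 OR NOT x2 OR x5) AND (NOT x4 OR x3 OR x2 OR x5) AND (NOT x4 OR x3 OR x2 OR NOT x5) AND (NOT x4 OR NOT x3 OR NOT x2 OR x5) AND (NOT x4 OR NOT x3 OR NOT x2 OR NOT x5)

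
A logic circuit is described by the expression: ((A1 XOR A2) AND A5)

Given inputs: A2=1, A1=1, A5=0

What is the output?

Substituting: ((1 XOR 1) AND 0)
= 0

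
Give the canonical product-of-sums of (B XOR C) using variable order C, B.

ΠM(0, 3) = (C OR B) AND (NOT C OR NOT B)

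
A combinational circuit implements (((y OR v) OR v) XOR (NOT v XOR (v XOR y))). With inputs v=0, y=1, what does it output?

Substituting: (((1 OR 0) OR 0) XOR (NOT 0 XOR (0 XOR 1)))
= 1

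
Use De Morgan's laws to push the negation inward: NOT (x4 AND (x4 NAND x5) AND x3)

NOT x4 OR NOT (x4 NAND x5) OR NOT x3
De Morgan's: NOT(AND of terms) = OR of negations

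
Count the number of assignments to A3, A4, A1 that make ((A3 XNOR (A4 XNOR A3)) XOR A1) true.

Satisfying assignments: (0,0,1), (0,1,0), (1,0,1), (1,1,0)
Count: 4 out of 8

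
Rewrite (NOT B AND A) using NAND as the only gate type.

(((B NAND B) NAND A) NAND ((B NAND B) NAND A))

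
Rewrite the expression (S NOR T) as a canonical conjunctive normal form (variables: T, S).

(T OR NOT S) AND (NOT T OR S) AND (NOT T OR NOT S)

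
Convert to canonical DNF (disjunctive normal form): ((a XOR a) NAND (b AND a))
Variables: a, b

(NOT a AND NOT b) OR (NOT a AND b) OR (a AND NOT b) OR (a AND b)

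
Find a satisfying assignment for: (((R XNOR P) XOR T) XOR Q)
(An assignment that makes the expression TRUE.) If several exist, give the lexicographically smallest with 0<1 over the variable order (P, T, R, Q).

P=0, T=0, R=0, Q=0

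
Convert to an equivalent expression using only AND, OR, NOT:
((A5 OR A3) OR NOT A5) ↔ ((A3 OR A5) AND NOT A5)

(((A5 OR A3) OR NOT A5) AND ((A3 OR A5) AND NOT A5)) OR (NOT ((A5 OR A3) OR NOT A5) AND NOT ((A3 OR A5) AND NOT A5))
(Biconditional = both true or both false)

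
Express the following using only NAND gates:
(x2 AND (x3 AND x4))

((x2 NAND ((x3 NAND x4) NAND (x3 NAND x4))) NAND (x2 NAND ((x3 NAND x4) NAND (x3 NAND x4))))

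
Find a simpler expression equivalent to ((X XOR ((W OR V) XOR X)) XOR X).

By XOR self-cancellation ((E XOR v) XOR v = E):
= ((W OR V) XOR X)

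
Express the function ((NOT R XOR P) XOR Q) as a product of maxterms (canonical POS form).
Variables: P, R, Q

ΠM(1, 2, 4, 7) = (P OR R OR NOT Q) AND (P OR NOT R OR Q) AND (NOT P OR R OR Q) AND (NOT P OR NOT R OR NOT Q)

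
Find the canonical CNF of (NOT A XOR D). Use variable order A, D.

(A OR NOT D) AND (NOT A OR D)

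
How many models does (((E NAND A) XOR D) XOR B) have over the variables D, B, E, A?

Satisfying assignments: (0,0,0,0), (0,0,0,1), (0,0,1,0), (0,1,1,1), (1,0,1,1), (1,1,0,0), (1,1,0,1), (1,1,1,0)
Count: 8 out of 16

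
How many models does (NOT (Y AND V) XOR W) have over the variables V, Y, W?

Satisfying assignments: (0,0,0), (0,1,0), (1,0,0), (1,1,1)
Count: 4 out of 8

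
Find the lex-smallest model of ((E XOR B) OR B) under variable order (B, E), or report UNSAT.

B=0, E=1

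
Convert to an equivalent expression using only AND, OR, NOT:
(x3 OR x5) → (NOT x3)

NOT (x3 OR x5) OR (NOT x3)
(Implication elimination: A → B = NOT A OR B)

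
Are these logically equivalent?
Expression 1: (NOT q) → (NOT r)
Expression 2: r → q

Yes, Contrapositive is always equivalent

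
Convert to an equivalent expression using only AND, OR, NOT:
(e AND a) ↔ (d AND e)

((e AND a) AND (d AND e)) OR (NOT (e AND a) AND NOT (d AND e))
(Biconditional = both true or both false)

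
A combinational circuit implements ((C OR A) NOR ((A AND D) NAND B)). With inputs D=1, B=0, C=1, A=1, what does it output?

Substituting: ((1 OR 1) NOR ((1 AND 1) NAND 0))
= 0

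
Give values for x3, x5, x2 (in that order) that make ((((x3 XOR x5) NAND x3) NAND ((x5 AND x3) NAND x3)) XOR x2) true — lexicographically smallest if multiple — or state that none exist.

x3=0, x5=0, x2=1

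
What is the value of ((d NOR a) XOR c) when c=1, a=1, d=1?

Substituting: ((1 NOR 1) XOR 1)
= 1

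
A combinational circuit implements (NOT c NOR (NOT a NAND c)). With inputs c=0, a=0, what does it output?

Substituting: (NOT 0 NOR (NOT 0 NAND 0))
= 0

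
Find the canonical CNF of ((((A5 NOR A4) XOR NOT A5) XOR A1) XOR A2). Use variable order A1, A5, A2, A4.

(A1 OR A5 OR A2 OR A4) AND (A1 OR A5 OR NOT A2 OR NOT A4) AND (A1 OR NOT A5 OR A2 OR A4) AND (A1 OR NOT A5 OR A2 OR NOT A4) AND (NOT A1 OR A5 OR A2 OR NOT A4) AND (NOT A1 OR A5 OR NOT A2 OR A4) AND (NOT A1 OR NOT A5 OR NOT A2 OR A4) AND (NOT A1 OR NOT A5 OR NOT A2 OR NOT A4)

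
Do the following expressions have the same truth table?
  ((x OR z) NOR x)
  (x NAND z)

No. Counterexample: with x=0, z=1, Expression 1 = 0 but Expression 2 = 1.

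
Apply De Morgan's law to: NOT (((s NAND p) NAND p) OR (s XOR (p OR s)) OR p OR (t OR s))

NOT ((s NAND p) NAND p) AND NOT (s XOR (p OR s)) AND NOT p AND NOT (t OR s)
De Morgan's: NOT(OR of terms) = AND of negations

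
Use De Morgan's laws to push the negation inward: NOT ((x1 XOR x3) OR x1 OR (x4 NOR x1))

NOT (x1 XOR x3) AND NOT x1 AND NOT (x4 NOR x1)
De Morgan's: NOT(OR of terms) = AND of negations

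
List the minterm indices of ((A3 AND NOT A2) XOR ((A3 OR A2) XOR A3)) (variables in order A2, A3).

Σm(1, 2) = (NOT A2 AND A3) OR (A2 AND NOT A3)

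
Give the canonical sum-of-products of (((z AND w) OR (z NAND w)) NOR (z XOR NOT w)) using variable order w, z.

Σm() = FALSE (no minterms)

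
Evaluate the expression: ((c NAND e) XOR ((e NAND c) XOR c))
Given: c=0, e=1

Substituting: ((0 NAND 1) XOR ((1 NAND 0) XOR 0))
= 0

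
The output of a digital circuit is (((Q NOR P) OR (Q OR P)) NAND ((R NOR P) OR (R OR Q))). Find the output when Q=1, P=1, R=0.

Substituting: (((1 NOR 1) OR (1 OR 1)) NAND ((0 NOR 1) OR (0 OR 1)))
= 0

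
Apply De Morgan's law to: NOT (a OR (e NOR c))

NOT a AND NOT (e NOR c)
De Morgan's: NOT(OR of terms) = AND of negations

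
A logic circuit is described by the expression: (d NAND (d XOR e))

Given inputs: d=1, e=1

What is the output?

Substituting: (1 NAND (1 XOR 1))
= 1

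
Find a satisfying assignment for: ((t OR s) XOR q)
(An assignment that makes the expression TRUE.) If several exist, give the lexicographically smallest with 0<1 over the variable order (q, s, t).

q=0, s=0, t=1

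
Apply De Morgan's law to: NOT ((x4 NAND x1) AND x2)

NOT (x4 NAND x1) OR NOT x2
De Morgan's: NOT(AND of terms) = OR of negations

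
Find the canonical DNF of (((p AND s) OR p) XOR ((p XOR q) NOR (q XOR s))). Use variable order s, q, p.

(NOT s AND NOT q AND NOT p) OR (NOT s AND NOT q AND p) OR (NOT s AND q AND p) OR (s AND NOT q AND p)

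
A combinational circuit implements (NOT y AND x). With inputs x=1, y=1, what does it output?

Substituting: (NOT 1 AND 1)
= 0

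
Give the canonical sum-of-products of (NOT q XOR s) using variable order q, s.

Σm(0, 3) = (NOT q AND NOT s) OR (q AND s)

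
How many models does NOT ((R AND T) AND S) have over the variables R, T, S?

Satisfying assignments: (0,0,0), (0,0,1), (0,1,0), (0,1,1), (1,0,0), (1,0,1), (1,1,0)
Count: 7 out of 8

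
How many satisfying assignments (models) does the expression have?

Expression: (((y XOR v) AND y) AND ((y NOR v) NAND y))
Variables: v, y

Satisfying assignments: (0,1)
Count: 1 out of 4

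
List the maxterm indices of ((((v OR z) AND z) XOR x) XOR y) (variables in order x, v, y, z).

ΠM(0, 3, 4, 7, 9, 10, 13, 14) = (x OR v OR y OR z) AND (x OR v OR NOT y OR NOT z) AND (x OR NOT v OR y OR z) AND (x OR NOT v OR NOT y OR NOT z) AND (NOT x OR v OR y OR NOT z) AND (NOT x OR v OR NOT y OR z) AND (NOT x OR NOT v OR y OR NOT z) AND (NOT x OR NOT v OR NOT y OR z)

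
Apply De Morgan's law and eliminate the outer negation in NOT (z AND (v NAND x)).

NOT z OR NOT (v NAND x)
De Morgan's: NOT(AND of terms) = OR of negations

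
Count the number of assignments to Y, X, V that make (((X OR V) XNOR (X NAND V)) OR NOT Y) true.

Satisfying assignments: (0,0,0), (0,0,1), (0,1,0), (0,1,1), (1,0,1), (1,1,0)
Count: 6 out of 8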